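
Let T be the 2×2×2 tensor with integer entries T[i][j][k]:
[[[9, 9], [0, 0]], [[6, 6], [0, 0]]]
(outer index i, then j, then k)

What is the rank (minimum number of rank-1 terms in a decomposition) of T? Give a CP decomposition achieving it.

rank(T) = 1

Lower bound: T ≠ 0 (e.g. T[0,0,0] = 9), so rank(T) ≥ 1.
Upper bound: if T = a ⊗ b ⊗ c then every fibre of T is a multiple of the corresponding factor, so read the factors off the fibres through the nonzero entry T[0,0,0] = 9.
The mode-1 fibre T[:,0,0] = [9, 6] gives a = (3, 2) (primitive direction); the mode-2 fibre T[0,:,0] = [9, 0] gives b = (1, 0); then c[k] = T[0,0,k] / (a[0]·b[0]) = [9, 9] / 3 = (3, 3).
Expanding (3, 2) ⊗ (1, 0) ⊗ (3, 3) reproduces all 8 entries of T, so T = (3, 2) ⊗ (1, 0) ⊗ (3, 3) and rank(T) ≤ 1.
These bounds meet, so rank(T) = 1.
Check entry T[1,1,0] = 0: (2)·(0)·(3) = 0.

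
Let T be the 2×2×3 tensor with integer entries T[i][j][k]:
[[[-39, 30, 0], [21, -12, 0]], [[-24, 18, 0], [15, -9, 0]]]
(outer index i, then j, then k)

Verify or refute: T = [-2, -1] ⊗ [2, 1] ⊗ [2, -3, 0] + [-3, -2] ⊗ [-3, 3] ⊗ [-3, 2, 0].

No

Reconstruct entry (0,0,0) from the claimed factors: Σₗ aₗ[0]bₗ[0]cₗ[0] = (-2)·(2)·(2) + (-3)·(-3)·(-3) = -35, but T[0,0,0] = -39. The claim is false.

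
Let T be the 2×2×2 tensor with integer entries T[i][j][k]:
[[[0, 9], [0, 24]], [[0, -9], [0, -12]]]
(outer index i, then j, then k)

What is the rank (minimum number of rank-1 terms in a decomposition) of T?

Lower bound: the mode-1 unfolding of T (rows indexed by i, columns by (j,k) = (0,0), (0,1), (1,0), (1,1)) is [[0, 9, 0, 24], [0, -9, 0, -12]].
There the 2×2 minor on rows i ∈ {0, 1}, columns (j,k) ∈ {(0,1), (1,1)} is det [[9, 24], [-9, -12]] = 108 ≠ 0, so this unfolding has rank ≥ 2; CP rank is at least every unfolding rank, so rank(T) ≥ 2. (Unfolding ranks only ever bound the CP rank from below — rank(T) can be strictly larger than all of them — so the matching upper bound has to come from an explicit 2-term decomposition.)
Upper bound — finding two terms. Every mode-3 slice of T is a multiple of one matrix: T[:,:,k] = c[k]·M with c = [0, 1] and M = [[9, 24], [-9, -12]] (rows indexed by i, columns by j). So it suffices to write M as a sum of two rank-1 matrices.
Splitting M by its rows (i = 0, 1), M = [1, 0][9, 24]ᵀ + [0, 1][-9, -12]ᵀ.
Hence T = [1, 0] ⊗ [9, 24] ⊗ [0, 1] + [0, 1] ⊗ [-9, -12] ⊗ [0, 1], so rank(T) ≤ 2.
These bounds meet, so rank(T) = 2.

2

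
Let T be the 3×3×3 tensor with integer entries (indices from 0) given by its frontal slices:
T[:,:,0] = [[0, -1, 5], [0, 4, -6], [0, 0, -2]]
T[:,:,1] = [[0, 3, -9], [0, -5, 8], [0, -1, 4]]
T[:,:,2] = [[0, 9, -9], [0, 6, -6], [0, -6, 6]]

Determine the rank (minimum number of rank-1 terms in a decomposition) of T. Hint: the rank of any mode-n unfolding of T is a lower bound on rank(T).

2

Lower bound: the mode-1 unfolding of T (rows indexed by i, columns by (j,k) = (0,0), (0,1), (0,2), (1,0), (1,1), (1,2), (2,0), (2,1), (2,2)) is [[0, 0, 0, -1, 3, 9, 5, -9, -9], [0, 0, 0, 4, -5, 6, -6, 8, -6], [0, 0, 0, 0, -1, -6, -2, 4, 6]].
There the 2×2 minor on rows i ∈ {0, 1}, columns (j,k) ∈ {(1,0), (1,1)} is det [[-1, 3], [4, -5]] = -7 ≠ 0, so this unfolding has rank ≥ 2; CP rank is at least every unfolding rank, so rank(T) ≥ 2. (This is only a lower bound: in general the CP rank may exceed every unfolding rank, so we still need to exhibit 2 rank-1 terms summing to T.)
Upper bound — finding two terms. Write S_k = T[:,:,k] for the frontal slices: S₀ = [[0, -1, 5], [0, 4, -6], [0, 0, -2]], S₁ = [[0, 3, -9], [0, -5, 8], [0, -1, 4]], S₂ = [[0, 9, -9], [0, 6, -6], [0, -6, 6]].
If T = a₁ ⊗ b₁ ⊗ c₁ + a₂ ⊗ b₂ ⊗ c₂ then each S_k = c₁[k]·a₁b₁ᵀ + c₂[k]·a₂b₂ᵀ. S₀ and S₁ are linearly independent, so a₁b₁ᵀ and a₂b₂ᵀ must span the same plane of matrices: they are the rank-1 matrices of the form x·S₀ + y·S₁.
The 2×2 minor of x·S₀ + y·S₁ on rows {0,1}, columns {1,2} is −14·x² + 35·xy − 21·y² = (-7)·(2·x − 3·y)(x − y), vanishing at (x:y) = (3:2) and (1:1).
M₁ = 3·S₀ + 2·S₁ = [[0, 3, -3], [0, 2, -2], [0, -2, 2]] = [3, 2, -2][0, 1, -1]ᵀ and M₂ = S₀ + S₁ = [[0, 2, -4], [0, -1, 2], [0, -1, 2]] = [2, -1, -1][0, 1, -2]ᵀ, so take a₁ = [3, 2, -2], b₁ = [0, 1, -1], a₂ = [2, -1, -1], b₂ = [0, 1, -2].
Each slice is an integer combination of E₁ = a₁b₁ᵀ and E₂ = a₂b₂ᵀ: S₀ = E₁ − 2·E₂, S₁ = −E₁ + 3·E₂, S₂ = 3·E₁; reading off coefficients, c₁ = [1, -1, 3] and c₂ = [-2, 3, 0].
Hence T = [3, 2, -2] ⊗ [0, 1, -1] ⊗ [1, -1, 3] + [2, -1, -1] ⊗ [0, 1, -2] ⊗ [-2, 3, 0], so rank(T) ≤ 2.
These bounds meet, so rank(T) = 2.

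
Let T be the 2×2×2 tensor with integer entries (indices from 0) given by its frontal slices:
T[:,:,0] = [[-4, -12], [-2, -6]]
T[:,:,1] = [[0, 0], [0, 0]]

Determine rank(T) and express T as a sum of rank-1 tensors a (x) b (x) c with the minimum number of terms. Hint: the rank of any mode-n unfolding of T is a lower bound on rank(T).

rank(T) = 1

Lower bound: T ≠ 0 (e.g. T[0,0,0] = -4), so rank(T) ≥ 1.
Upper bound: if T = a (x) b (x) c then every fibre of T is a multiple of the corresponding factor, so read the factors off the fibres through the nonzero entry T[0,0,0] = -4.
The mode-1 fibre T[:,0,0] = [-4, -2] gives a = [2, 1] (primitive direction); the mode-2 fibre T[0,:,0] = [-4, -12] gives b = [1, 3]; then c[k] = T[0,0,k] / (a[0]·b[0]) = [-4, 0] / 2 = [-2, 0].
Expanding [2, 1] (x) [1, 3] (x) [-2, 0] reproduces all 8 entries of T, so T = [2, 1] (x) [1, 3] (x) [-2, 0] and rank(T) ≤ 1.
These bounds meet, so rank(T) = 1.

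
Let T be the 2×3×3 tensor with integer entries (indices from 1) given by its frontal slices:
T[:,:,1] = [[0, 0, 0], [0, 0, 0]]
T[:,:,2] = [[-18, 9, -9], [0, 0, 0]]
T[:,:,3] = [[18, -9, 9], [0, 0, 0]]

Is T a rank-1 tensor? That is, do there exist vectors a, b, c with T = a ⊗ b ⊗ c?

Yes

If T = a ⊗ b ⊗ c then every fibre of T is a multiple of the corresponding factor, so read the factors off the fibres through the nonzero entry T[1,1,2] = -18.
The mode-1 fibre T[:,1,2] = [-18, 0] gives a = (1, 0) (primitive direction); the mode-2 fibre T[1,:,2] = [-18, 9, -9] gives b = (2, -1, 1); then c[k] = T[1,1,k] / (a[1]·b[1]) = [0, -18, 18] / 2 = (0, -9, 9).
Expanding (1, 0) ⊗ (2, -1, 1) ⊗ (0, -9, 9) reproduces all 18 entries of T, so T = (1, 0) ⊗ (2, -1, 1) ⊗ (0, -9, 9) and rank(T) ≤ 1.
Equivalently every frontal slice T[:,:,k] is c[k] times the rank-1 matrix (1, 0) ⊗ (2, -1, 1). So T has rank 1 (it is nonzero).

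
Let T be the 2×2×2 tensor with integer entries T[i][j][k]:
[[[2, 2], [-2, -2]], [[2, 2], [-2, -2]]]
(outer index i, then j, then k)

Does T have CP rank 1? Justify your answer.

The mode-1 fibre T[:,0,0] = [2, 2] gives a = [1, 1] (primitive direction); the mode-2 fibre T[0,:,0] = [2, -2] gives b = [1, -1]; then c[k] = T[0,0,k] / (a[0]·b[0]) = [2, 2] / 1 = [2, 2].
Expanding [1, 1] ⊗ [1, -1] ⊗ [2, 2] reproduces all 8 entries of T, so T = [1, 1] ⊗ [1, -1] ⊗ [2, 2] and rank(T) ≤ 1.
Equivalently every frontal slice T[:,:,k] is c[k] times the rank-1 matrix [1, 1] ⊗ [1, -1]. So T has rank 1 (it is nonzero).

Yes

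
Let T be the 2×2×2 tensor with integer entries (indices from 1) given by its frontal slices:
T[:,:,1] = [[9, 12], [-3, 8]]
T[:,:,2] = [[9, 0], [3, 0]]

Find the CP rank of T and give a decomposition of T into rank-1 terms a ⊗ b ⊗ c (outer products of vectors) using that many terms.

rank(T) = 2

Lower bound: the mode-3 unfolding of T (rows indexed by k, columns by (i,j) = (1,1), (1,2), (2,1), (2,2)) is [[9, 12, -3, 8], [9, 0, 3, 0]].
There the 2×2 minor on rows k ∈ {1, 2}, columns (i,j) ∈ {(1,1), (1,2)} is det [[9, 12], [9, 0]] = -108 ≠ 0, so this unfolding has rank ≥ 2; CP rank is at least every unfolding rank, so rank(T) ≥ 2. (Flattening ranks never certify an upper bound on CP rank; for that we must actually write T with 2 rank-1 terms.)
Upper bound — finding two terms. Write S_k = T[:,:,k] for the frontal slices: S₁ = [[9, 12], [-3, 8]], S₂ = [[9, 0], [3, 0]].
If T = a₁ ⊗ b₁ ⊗ c₁ + a₂ ⊗ b₂ ⊗ c₂ then each S_k = c₁[k]·a₁b₁ᵀ + c₂[k]·a₂b₂ᵀ. S₁ and S₂ are linearly independent, so a₁b₁ᵀ and a₂b₂ᵀ must span the same plane of matrices: they are the rank-1 matrices of the form x·S₁ + y·S₂.
det(x·S₁ + y·S₂) is 108·x² + 36·xy = 36·(3·x + y)(x), vanishing at (x:y) = (1:-3) and (0:1).
M₁ = S₁ − 3·S₂ = [[-18, 12], [-12, 8]] = (-2)·(3, 2)(3, -2)ᵀ and M₂ = S₂ = [[9, 0], [3, 0]] = 3·(3, 1)(1, 0)ᵀ, so take a₁ = (3, 2), b₁ = (3, -2), a₂ = (3, 1), b₂ = (1, 0).
Each slice is an integer combination of E₁ = a₁b₁ᵀ and E₂ = a₂b₂ᵀ: S₁ = −2·E₁ + 9·E₂, S₂ = 3·E₂; reading off coefficients, c₁ = (-2, 0) and c₂ = (9, 3).
Hence T = (3, 2) ⊗ (3, -2) ⊗ (-2, 0) + (3, 1) ⊗ (1, 0) ⊗ (9, 3), so rank(T) ≤ 2.
These bounds meet, so rank(T) = 2.
Check entry T[2,2,2] = 0: (2)·(-2)·(0) + (1)·(0)·(3) = 0.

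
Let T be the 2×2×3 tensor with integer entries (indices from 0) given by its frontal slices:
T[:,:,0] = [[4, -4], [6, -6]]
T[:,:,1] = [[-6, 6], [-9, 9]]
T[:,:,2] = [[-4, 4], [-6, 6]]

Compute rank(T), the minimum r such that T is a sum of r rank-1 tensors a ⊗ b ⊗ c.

1

Lower bound: T ≠ 0 (e.g. T[0,0,0] = 4), so rank(T) ≥ 1.
Upper bound: if T = a ⊗ b ⊗ c then every fibre of T is a multiple of the corresponding factor, so read the factors off the fibres through the nonzero entry T[0,0,0] = 4.
The mode-1 fibre T[:,0,0] = [4, 6] gives a = [2, 3] (primitive direction); the mode-2 fibre T[0,:,0] = [4, -4] gives b = [1, -1]; then c[k] = T[0,0,k] / (a[0]·b[0]) = [4, -6, -4] / 2 = [2, -3, -2].
Expanding [2, 3] ⊗ [1, -1] ⊗ [2, -3, -2] reproduces all 12 entries of T, so T = [2, 3] ⊗ [1, -1] ⊗ [2, -3, -2] and rank(T) ≤ 1.
These bounds meet, so rank(T) = 1.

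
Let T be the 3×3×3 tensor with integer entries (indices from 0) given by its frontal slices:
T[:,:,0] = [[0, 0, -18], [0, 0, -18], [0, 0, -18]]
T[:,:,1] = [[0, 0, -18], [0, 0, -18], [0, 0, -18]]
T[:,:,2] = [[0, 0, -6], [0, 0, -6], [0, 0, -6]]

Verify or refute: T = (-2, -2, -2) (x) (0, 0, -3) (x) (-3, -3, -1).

Yes

Reconstruct entrywise from the claimed factors. For example, T[2,2,2] = -6 and Σₗ aₗ[2]bₗ[2]cₗ[2] = (-2)·(-3)·(-1) = -6; checking all 27 entries, every one matches. The claim holds.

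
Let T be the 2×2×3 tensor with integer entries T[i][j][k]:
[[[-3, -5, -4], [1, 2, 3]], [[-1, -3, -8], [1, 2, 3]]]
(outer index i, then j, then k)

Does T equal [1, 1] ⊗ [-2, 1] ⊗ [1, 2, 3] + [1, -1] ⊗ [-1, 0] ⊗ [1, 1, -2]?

Yes

Reconstruct entrywise from the claimed factors. For example, T[0,0,1] = -5 and Σₗ aₗ[0]bₗ[0]cₗ[1] = (1)·(-2)·(2) + (1)·(-1)·(1) = -5; checking all 12 entries, every one matches. The claim holds.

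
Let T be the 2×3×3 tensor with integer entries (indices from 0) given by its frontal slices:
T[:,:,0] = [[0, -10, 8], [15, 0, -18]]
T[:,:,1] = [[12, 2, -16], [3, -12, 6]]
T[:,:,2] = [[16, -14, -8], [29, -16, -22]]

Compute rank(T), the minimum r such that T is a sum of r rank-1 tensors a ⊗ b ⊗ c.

2

Lower bound: the mode-1 unfolding of T (rows indexed by i, columns by (j,k) = (0,0), (0,1), (0,2), (1,0), (1,1), (1,2), (2,0), (2,1), (2,2)) is [[0, 12, 16, -10, 2, -14, 8, -16, -8], [15, 3, 29, 0, -12, -16, -18, 6, -22]].
There the 2×2 minor on rows i ∈ {0, 1}, columns (j,k) ∈ {(0,0), (0,1)} is det [[0, 12], [15, 3]] = -180 ≠ 0, so this unfolding has rank ≥ 2; CP rank is at least every unfolding rank, so rank(T) ≥ 2. (Flattening ranks never certify an upper bound on CP rank; for that we must actually write T with 2 rank-1 terms.)
Upper bound — finding two terms. Write S_k = T[:,:,k] for the frontal slices: S₀ = [[0, -10, 8], [15, 0, -18]], S₁ = [[12, 2, -16], [3, -12, 6]], S₂ = [[16, -14, -8], [29, -16, -22]].
If T = a₁ ⊗ b₁ ⊗ c₁ + a₂ ⊗ b₂ ⊗ c₂ then each S_k = c₁[k]·a₁b₁ᵀ + c₂[k]·a₂b₂ᵀ. S₀ and S₁ are linearly independent, so a₁b₁ᵀ and a₂b₂ᵀ must span the same plane of matrices: they are the rank-1 matrices of the form x·S₀ + y·S₁.
The 2×2 minor of x·S₀ + y·S₁ on rows {0,1}, columns {0,1} is 150·x² − 150·y² = 150·(x − y)(x + y), vanishing at (x:y) = (1:1) and (1:-1).
M₁ = S₀ + S₁ = [[12, -8, -8], [18, -12, -12]] = 2·[2, 3][3, -2, -2]ᵀ and M₂ = S₀ − S₁ = [[-12, -12, 24], [12, 12, -24]] = (-12)·[1, -1][1, 1, -2]ᵀ, so take a₁ = [2, 3], b₁ = [3, -2, -2], a₂ = [1, -1], b₂ = [1, 1, -2].
Each slice is an integer combination of E₁ = a₁b₁ᵀ and E₂ = a₂b₂ᵀ: S₀ = E₁ − 6·E₂, S₁ = E₁ + 6·E₂, S₂ = 3·E₁ − 2·E₂; reading off coefficients, c₁ = [1, 1, 3] and c₂ = [-6, 6, -2].
Hence T = [2, 3] ⊗ [3, -2, -2] ⊗ [1, 1, 3] + [1, -1] ⊗ [1, 1, -2] ⊗ [-6, 6, -2], so rank(T) ≤ 2.
These bounds meet, so rank(T) = 2.
Check entry T[1,0,2] = 29: (3)·(3)·(3) + (-1)·(1)·(-2) = 29.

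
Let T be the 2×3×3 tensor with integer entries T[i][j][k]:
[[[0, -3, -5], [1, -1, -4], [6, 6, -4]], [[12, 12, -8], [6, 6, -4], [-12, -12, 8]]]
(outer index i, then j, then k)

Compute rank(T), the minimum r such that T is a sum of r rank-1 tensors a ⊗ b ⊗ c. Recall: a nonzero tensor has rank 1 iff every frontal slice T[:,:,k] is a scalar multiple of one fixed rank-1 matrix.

Lower bound: the mode-2 unfolding of T (rows indexed by j, columns by (i,k) = (0,0), (0,1), (0,2), (1,0), (1,1), (1,2)) is [[0, -3, -5, 12, 12, -8], [1, -1, -4, 6, 6, -4], [6, 6, -4, -12, -12, 8]].
There the 2×2 minor on rows j ∈ {0, 1}, columns (i,k) ∈ {(0,0), (0,1)} is det [[0, -3], [1, -1]] = 3 ≠ 0, so this unfolding has rank ≥ 2; CP rank is at least every unfolding rank, so rank(T) ≥ 2. (Flattening ranks never certify an upper bound on CP rank; for that we must actually write T with 2 rank-1 terms.)
Upper bound — finding two terms. Write S_k = T[:,:,k] for the frontal slices: S₀ = [[0, 1, 6], [12, 6, -12]], S₁ = [[-3, -1, 6], [12, 6, -12]], S₂ = [[-5, -4, -4], [-8, -4, 8]].
If T = a₁ ⊗ b₁ ⊗ c₁ + a₂ ⊗ b₂ ⊗ c₂ then each S_k = c₁[k]·a₁b₁ᵀ + c₂[k]·a₂b₂ᵀ. S₀ and S₁ are linearly independent, so a₁b₁ᵀ and a₂b₂ᵀ must span the same plane of matrices: they are the rank-1 matrices of the form x·S₀ + y·S₁.
The 2×2 minor of x·S₀ + y·S₁ on rows {0,1}, columns {0,1} is −12·x² − 18·xy − 6·y² = (-6)·(x + y)(2·x + y), vanishing at (x:y) = (1:-1) and (1:-2).
M₁ = S₀ − S₁ = [[3, 2, 0], [0, 0, 0]] = [1, 0][3, 2, 0]ᵀ and M₂ = S₀ − 2·S₁ = [[6, 3, -6], [-12, -6, 12]] = 3·[1, -2][2, 1, -2]ᵀ, so take a₁ = [1, 0], b₁ = [3, 2, 0], a₂ = [1, -2], b₂ = [2, 1, -2].
Each slice is an integer combination of E₁ = a₁b₁ᵀ and E₂ = a₂b₂ᵀ: S₀ = 2·E₁ − 3·E₂, S₁ = E₁ − 3·E₂, S₂ = −3·E₁ + 2·E₂; reading off coefficients, c₁ = [2, 1, -3] and c₂ = [-3, -3, 2].
Hence T = [1, 0] ⊗ [3, 2, 0] ⊗ [2, 1, -3] + [1, -2] ⊗ [2, 1, -2] ⊗ [-3, -3, 2], so rank(T) ≤ 2.
These bounds meet, so rank(T) = 2.

2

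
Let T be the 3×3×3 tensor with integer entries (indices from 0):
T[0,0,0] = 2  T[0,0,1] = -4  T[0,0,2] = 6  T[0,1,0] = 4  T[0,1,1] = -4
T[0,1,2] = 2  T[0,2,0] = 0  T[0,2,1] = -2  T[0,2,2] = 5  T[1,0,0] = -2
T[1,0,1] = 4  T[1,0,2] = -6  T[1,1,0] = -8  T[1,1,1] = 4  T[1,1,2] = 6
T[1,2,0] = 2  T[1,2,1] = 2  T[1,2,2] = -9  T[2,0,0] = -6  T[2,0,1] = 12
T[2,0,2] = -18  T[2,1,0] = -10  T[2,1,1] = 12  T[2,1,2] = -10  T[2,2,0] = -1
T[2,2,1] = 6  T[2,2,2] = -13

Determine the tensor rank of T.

2

Lower bound: the mode-3 unfolding of T (rows indexed by k, columns by (i,j) = (0,0), (0,1), (0,2), (1,0), (1,1), (1,2), (2,0), (2,1), (2,2)) is [[2, 4, 0, -2, -8, 2, -6, -10, -1], [-4, -4, -2, 4, 4, 2, 12, 12, 6], [6, 2, 5, -6, 6, -9, -18, -10, -13]].
There the 2×2 minor on rows k ∈ {0, 1}, columns (i,j) ∈ {(0,0), (0,1)} is det [[2, 4], [-4, -4]] = 8 ≠ 0, so this unfolding has rank ≥ 2; CP rank is at least every unfolding rank, so rank(T) ≥ 2. (Unfolding ranks only ever bound the CP rank from below — rank(T) can be strictly larger than all of them — so the matching upper bound has to come from an explicit 2-term decomposition.)
Upper bound — finding two terms. Write S_k = T[:,:,k] for the frontal slices: S₀ = [[2, 4, 0], [-2, -8, 2], [-6, -10, -1]], S₁ = [[-4, -4, -2], [4, 4, 2], [12, 12, 6]], S₂ = [[6, 2, 5], [-6, 6, -9], [-18, -10, -13]].
If T = a₁ ∘ b₁ ∘ c₁ + a₂ ∘ b₂ ∘ c₂ then each S_k = c₁[k]·a₁b₁ᵀ + c₂[k]·a₂b₂ᵀ. S₀ and S₁ are linearly independent, so a₁b₁ᵀ and a₂b₂ᵀ must span the same plane of matrices: they are the rank-1 matrices of the form x·S₀ + y·S₁.
The 2×2 minor of x·S₀ + y·S₁ on rows {0,1}, columns {0,1} is −8·x² + 16·xy = (-8)·(x − 2·y)(x), vanishing at (x:y) = (2:1) and (0:1).
M₁ = 2·S₀ + S₁ = [[0, 4, -2], [0, -12, 6], [0, -8, 4]] = 2·[1, -3, -2][0, 2, -1]ᵀ and M₂ = S₁ = [[-4, -4, -2], [4, 4, 2], [12, 12, 6]] = (-2)·[1, -1, -3][2, 2, 1]ᵀ, so take a₁ = [1, -3, -2], b₁ = [0, 2, -1], a₂ = [1, -1, -3], b₂ = [2, 2, 1].
Each slice is an integer combination of E₁ = a₁b₁ᵀ and E₂ = a₂b₂ᵀ: S₀ = E₁ + E₂, S₁ = −2·E₂, S₂ = −2·E₁ + 3·E₂; reading off coefficients, c₁ = [1, 0, -2] and c₂ = [1, -2, 3].
Hence T = [1, -3, -2] ∘ [0, 2, -1] ∘ [1, 0, -2] + [1, -1, -3] ∘ [2, 2, 1] ∘ [1, -2, 3], so rank(T) ≤ 2.
These bounds meet, so rank(T) = 2.
Check entry T[0,2,0] = 0: (1)·(-1)·(1) + (1)·(1)·(1) = 0.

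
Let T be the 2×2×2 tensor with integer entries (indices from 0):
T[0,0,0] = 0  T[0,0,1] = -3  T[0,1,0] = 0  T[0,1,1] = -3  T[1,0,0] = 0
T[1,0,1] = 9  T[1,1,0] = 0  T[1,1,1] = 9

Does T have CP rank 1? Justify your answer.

Yes

If T = a ∘ b ∘ c then every fibre of T is a multiple of the corresponding factor, so read the factors off the fibres through the nonzero entry T[0,0,1] = -3.
The mode-1 fibre T[:,0,1] = [-3, 9] gives a = [1, -3] (primitive direction); the mode-2 fibre T[0,:,1] = [-3, -3] gives b = [1, 1]; then c[k] = T[0,0,k] / (a[0]·b[0]) = [0, -3] / 1 = [0, -3].
Expanding [1, -3] ∘ [1, 1] ∘ [0, -3] reproduces all 8 entries of T, so T = [1, -3] ∘ [1, 1] ∘ [0, -3] and rank(T) ≤ 1.
Equivalently every frontal slice T[:,:,k] is c[k] times the rank-1 matrix [1, -3] ∘ [1, 1]. So T has rank 1 (it is nonzero).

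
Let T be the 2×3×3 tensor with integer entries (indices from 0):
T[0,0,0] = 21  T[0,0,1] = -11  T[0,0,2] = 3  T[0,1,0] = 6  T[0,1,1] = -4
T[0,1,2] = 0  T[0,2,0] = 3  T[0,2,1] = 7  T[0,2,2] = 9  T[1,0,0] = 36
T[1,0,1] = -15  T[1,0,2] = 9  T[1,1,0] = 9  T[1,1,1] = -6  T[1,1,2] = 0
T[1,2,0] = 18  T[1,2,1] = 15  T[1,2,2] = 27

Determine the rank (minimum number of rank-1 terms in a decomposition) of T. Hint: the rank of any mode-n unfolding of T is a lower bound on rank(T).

Lower bound: in the mode-2 unfolding of T (rows indexed by j, columns by (i,k)) the 2×2 minor on rows j ∈ {0, 1}, columns (i,k) ∈ {(0,0), (0,1)} is det [[21, -11], [6, -4]] = -18 ≠ 0, so that unfolding has rank ≥ 2 and hence rank(T) ≥ 2 (CP rank is at least every unfolding rank, though it can be larger).
Upper bound: with S_k = T[:,:,k], the two rank-1 terms a₁b₁ᵀ, a₂b₂ᵀ are the rank-1 members of the pencil x·S₀ + y·S₁.
The 2×2 minor of x·S₀ + y·S₁ on rows {0,1}, columns {0,1} is −27·x² + 9·xy + 6·y² = (-3)·(3·x − 2·y)(3·x + y), vanishing at (x:y) = (2:3) and (1:-3).
M₁ = 2·S₀ + 3·S₁ = [[9, 0, 27], [27, 0, 81]] = 9·(1, 3)(1, 0, 3)ᵀ and M₂ = S₀ − 3·S₁ = [[54, 18, -18], [81, 27, -27]] = 9·(2, 3)(3, 1, -1)ᵀ, so take a₁ = (1, 3), b₁ = (1, 0, 3), a₂ = (2, 3), b₂ = (3, 1, -1).
Each slice is an integer combination of E₁ = a₁b₁ᵀ and E₂ = a₂b₂ᵀ: S₀ = 3·E₁ + 3·E₂, S₁ = E₁ − 2·E₂, S₂ = 3·E₁; reading off coefficients, c₁ = (3, 1, 3) and c₂ = (3, -2, 0).
Hence T = (1, 3) ⊗ (1, 0, 3) ⊗ (3, 1, 3) + (2, 3) ⊗ (3, 1, -1) ⊗ (3, -2, 0), so rank(T) ≤ 2.
These bounds meet, so rank(T) = 2.

2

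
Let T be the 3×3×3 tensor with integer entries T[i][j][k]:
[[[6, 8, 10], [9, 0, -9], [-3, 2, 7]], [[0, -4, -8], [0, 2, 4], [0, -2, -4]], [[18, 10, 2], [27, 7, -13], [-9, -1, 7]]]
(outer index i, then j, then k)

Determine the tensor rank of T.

Lower bound: in the mode-2 unfolding of T (rows indexed by j, columns by (i,k)) the 2×2 minor on rows j ∈ {0, 1}, columns (i,k) ∈ {(0,0), (0,1)} is det [[6, 8], [9, 0]] = -72 ≠ 0, so that unfolding has rank ≥ 2 and hence rank(T) ≥ 2 (CP rank is at least every unfolding rank, though it can be larger).
Upper bound: with S_k = T[:,:,k], the two rank-1 terms a₁b₁ᵀ, a₂b₂ᵀ are the rank-1 members of the pencil x·S₀ + y·S₁.
The 2×2 minor of x·S₀ + y·S₁ on rows {0,1}, columns {0,1} is 48·xy + 16·y² = 16·(y)(3·x + y), vanishing at (x:y) = (1:0) and (1:-3).
M₁ = S₀ = [[6, 9, -3], [0, 0, 0], [18, 27, -9]] = 3·(1, 0, 3)(2, 3, -1)ᵀ and M₂ = S₀ − 3·S₁ = [[-18, 9, -9], [12, -6, 6], [-12, 6, -6]] = (-3)·(3, -2, 2)(2, -1, 1)ᵀ, so take a₁ = (1, 0, 3), b₁ = (2, 3, -1), a₂ = (3, -2, 2), b₂ = (2, -1, 1).
Each slice is an integer combination of E₁ = a₁b₁ᵀ and E₂ = a₂b₂ᵀ: S₀ = 3·E₁, S₁ = E₁ + E₂, S₂ = −E₁ + 2·E₂; reading off coefficients, c₁ = (3, 1, -1) and c₂ = (0, 1, 2).
Hence T = (1, 0, 3) ⊗ (2, 3, -1) ⊗ (3, 1, -1) + (3, -2, 2) ⊗ (2, -1, 1) ⊗ (0, 1, 2), so rank(T) ≤ 2.
These bounds meet, so rank(T) = 2.

2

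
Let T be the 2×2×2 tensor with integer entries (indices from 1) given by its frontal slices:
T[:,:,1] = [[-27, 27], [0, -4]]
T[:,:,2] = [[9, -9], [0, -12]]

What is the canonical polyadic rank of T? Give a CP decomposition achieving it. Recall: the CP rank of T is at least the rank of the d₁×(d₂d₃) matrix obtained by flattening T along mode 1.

rank(T) = 2

Lower bound: the mode-1 unfolding of T (rows indexed by i, columns by (j,k) = (1,1), (1,2), (2,1), (2,2)) is [[-27, 9, 27, -9], [0, 0, -4, -12]].
There the 2×2 minor on rows i ∈ {1, 2}, columns (j,k) ∈ {(1,1), (2,1)} is det [[-27, 27], [0, -4]] = 108 ≠ 0, so this unfolding has rank ≥ 2; CP rank is at least every unfolding rank, so rank(T) ≥ 2. (This is only a lower bound: in general the CP rank may exceed every unfolding rank, so we still need to exhibit 2 rank-1 terms summing to T.)
Upper bound — finding two terms. Write S_k = T[:,:,k] for the frontal slices: S₁ = [[-27, 27], [0, -4]], S₂ = [[9, -9], [0, -12]].
If T = a₁ ⊗ b₁ ⊗ c₁ + a₂ ⊗ b₂ ⊗ c₂ then each S_k = c₁[k]·a₁b₁ᵀ + c₂[k]·a₂b₂ᵀ. S₁ and S₂ are linearly independent, so a₁b₁ᵀ and a₂b₂ᵀ must span the same plane of matrices: they are the rank-1 matrices of the form x·S₁ + y·S₂.
det(x·S₁ + y·S₂) is 108·x² + 288·xy − 108·y² = 36·(x + 3·y)(3·x − y), vanishing at (x:y) = (3:-1) and (1:3).
M₁ = 3·S₁ − S₂ = [[-90, 90], [0, 0]] = (-90)·[1, 0][1, -1]ᵀ and M₂ = S₁ + 3·S₂ = [[0, 0], [0, -40]] = (-40)·[0, 1][0, 1]ᵀ, so take a₁ = [1, 0], b₁ = [1, -1], a₂ = [0, 1], b₂ = [0, 1].
Each slice is an integer combination of E₁ = a₁b₁ᵀ and E₂ = a₂b₂ᵀ: S₁ = −27·E₁ − 4·E₂, S₂ = 9·E₁ − 12·E₂; reading off coefficients, c₁ = [-27, 9] and c₂ = [-4, -12].
Hence T = [1, 0] ⊗ [1, -1] ⊗ [-27, 9] + [0, 1] ⊗ [0, 1] ⊗ [-4, -12], so rank(T) ≤ 2.
These bounds meet, so rank(T) = 2.
Check entry T[2,1,2] = 0: (0)·(1)·(9) + (1)·(0)·(-12) = 0.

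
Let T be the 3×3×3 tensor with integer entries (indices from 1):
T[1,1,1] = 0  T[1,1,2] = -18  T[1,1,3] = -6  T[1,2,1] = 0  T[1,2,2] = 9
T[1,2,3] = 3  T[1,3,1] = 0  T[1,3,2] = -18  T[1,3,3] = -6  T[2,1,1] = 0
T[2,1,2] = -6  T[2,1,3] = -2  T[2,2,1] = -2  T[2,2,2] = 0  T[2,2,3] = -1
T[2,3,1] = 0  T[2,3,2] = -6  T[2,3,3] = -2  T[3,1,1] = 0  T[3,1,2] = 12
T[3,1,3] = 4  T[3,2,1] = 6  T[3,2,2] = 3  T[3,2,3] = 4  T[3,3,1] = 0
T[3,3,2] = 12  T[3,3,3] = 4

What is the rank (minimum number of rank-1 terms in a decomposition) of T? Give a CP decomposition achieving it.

Lower bound: the mode-2 unfolding of T (rows indexed by j, columns by (i,k) = (1,1), (1,2), (1,3), (2,1), (2,2), (2,3), (3,1), (3,2), (3,3)) is [[0, -18, -6, 0, -6, -2, 0, 12, 4], [0, 9, 3, -2, 0, -1, 6, 3, 4], [0, -18, -6, 0, -6, -2, 0, 12, 4]].
There the 2×2 minor on rows j ∈ {1, 2}, columns (i,k) ∈ {(1,2), (2,1)} is det [[-18, 0], [9, -2]] = 36 ≠ 0, so this unfolding has rank ≥ 2; CP rank is at least every unfolding rank, so rank(T) ≥ 2. (Unfolding ranks only ever bound the CP rank from below — rank(T) can be strictly larger than all of them — so the matching upper bound has to come from an explicit 2-term decomposition.)
Upper bound — finding two terms. Write S_k = T[:,:,k] for the frontal slices: S₁ = [[0, 0, 0], [0, -2, 0], [0, 6, 0]], S₂ = [[-18, 9, -18], [-6, 0, -6], [12, 3, 12]], S₃ = [[-6, 3, -6], [-2, -1, -2], [4, 4, 4]].
If T = a₁ ∘ b₁ ∘ c₁ + a₂ ∘ b₂ ∘ c₂ then each S_k = c₁[k]·a₁b₁ᵀ + c₂[k]·a₂b₂ᵀ. S₁ and S₂ are linearly independent, so a₁b₁ᵀ and a₂b₂ᵀ must span the same plane of matrices: they are the rank-1 matrices of the form x·S₁ + y·S₂.
The 2×2 minor of x·S₁ + y·S₂ on rows {1,2}, columns {1,2} is 36·xy + 54·y² = 18·(2·x + 3·y)(y), vanishing at (x:y) = (3:-2) and (1:0).
M₁ = 3·S₁ − 2·S₂ = [[36, -18, 36], [12, -6, 12], [-24, 12, -24]] = 6·[3, 1, -2][2, -1, 2]ᵀ and M₂ = S₁ = [[0, 0, 0], [0, -2, 0], [0, 6, 0]] = (-2)·[0, 1, -3][0, 1, 0]ᵀ, so take a₁ = [3, 1, -2], b₁ = [2, -1, 2], a₂ = [0, 1, -3], b₂ = [0, 1, 0].
Each slice is an integer combination of E₁ = a₁b₁ᵀ and E₂ = a₂b₂ᵀ: S₁ = −2·E₂, S₂ = −3·E₁ − 3·E₂, S₃ = −E₁ − 2·E₂; reading off coefficients, c₁ = [0, -3, -1] and c₂ = [-2, -3, -2].
Hence T = [3, 1, -2] ∘ [2, -1, 2] ∘ [0, -3, -1] + [0, 1, -3] ∘ [0, 1, 0] ∘ [-2, -3, -2], so rank(T) ≤ 2.
These bounds meet, so rank(T) = 2.

rank(T) = 2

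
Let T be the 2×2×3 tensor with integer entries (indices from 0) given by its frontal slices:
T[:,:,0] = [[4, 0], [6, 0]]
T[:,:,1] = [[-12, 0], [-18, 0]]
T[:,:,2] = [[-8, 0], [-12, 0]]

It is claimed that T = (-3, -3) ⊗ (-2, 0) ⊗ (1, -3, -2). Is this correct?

No

Reconstruct entry (0,0,0) from the claimed factors: Σₗ aₗ[0]bₗ[0]cₗ[0] = (-3)·(-2)·(1) = 6, but T[0,0,0] = 4. The claim is false.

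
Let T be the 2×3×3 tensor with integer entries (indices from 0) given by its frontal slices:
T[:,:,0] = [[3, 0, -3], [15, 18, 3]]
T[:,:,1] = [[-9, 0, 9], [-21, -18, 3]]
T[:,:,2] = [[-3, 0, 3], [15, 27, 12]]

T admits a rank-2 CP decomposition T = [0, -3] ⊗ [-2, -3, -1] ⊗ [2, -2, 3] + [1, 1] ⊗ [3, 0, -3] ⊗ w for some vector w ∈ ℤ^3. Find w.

Subtract the known terms from T to get the rank-1 residual R = [1, 1] ⊗ [3, 0, -3] ⊗ w, so R[i,j,k] = a[i]·b[j]·w[k]. Pick indices with nonzero a[0]·b[0] = (1)·(3) = 3. Only the fibre through (0,0,·) is needed: R[0,0,:] = T[0,0,:] − Σₗ aₗ[0]bₗ[0]cₗ = [3, -9, -3] − (0)·(-2)·[2, -2, 3] = [3, -9, -3]. Then w[k] = R[0,0,k] / 3 for each k, giving w = [3, -9, -3] / 3 = [1, -3, -1].

w = [1, -3, -1]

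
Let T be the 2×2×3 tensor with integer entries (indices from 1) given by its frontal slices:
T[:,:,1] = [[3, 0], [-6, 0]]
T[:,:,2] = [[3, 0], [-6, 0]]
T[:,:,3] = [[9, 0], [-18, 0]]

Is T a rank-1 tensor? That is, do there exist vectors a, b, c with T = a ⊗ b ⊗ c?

If T = a ⊗ b ⊗ c then every fibre of T is a multiple of the corresponding factor, so read the factors off the fibres through the nonzero entry T[1,1,1] = 3.
The mode-1 fibre T[:,1,1] = [3, -6] gives a = [1, -2] (primitive direction); the mode-2 fibre T[1,:,1] = [3, 0] gives b = [1, 0]; then c[k] = T[1,1,k] / (a[1]·b[1]) = [3, 3, 9] / 1 = [3, 3, 9].
Expanding [1, -2] ⊗ [1, 0] ⊗ [3, 3, 9] reproduces all 12 entries of T, so T = [1, -2] ⊗ [1, 0] ⊗ [3, 3, 9] and rank(T) ≤ 1.
Equivalently every frontal slice T[:,:,k] is c[k] times the rank-1 matrix [1, -2] ⊗ [1, 0]. So T has rank 1 (it is nonzero).

Yes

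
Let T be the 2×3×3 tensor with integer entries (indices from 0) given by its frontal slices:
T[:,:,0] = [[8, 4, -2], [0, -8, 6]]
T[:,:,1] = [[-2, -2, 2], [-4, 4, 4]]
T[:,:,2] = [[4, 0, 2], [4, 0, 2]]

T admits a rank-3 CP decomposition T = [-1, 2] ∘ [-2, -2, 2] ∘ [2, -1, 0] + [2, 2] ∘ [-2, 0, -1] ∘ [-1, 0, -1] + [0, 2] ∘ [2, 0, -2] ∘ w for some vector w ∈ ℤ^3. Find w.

w = [1, -2, 0]

Subtract the known terms from T to get the rank-1 residual R = [0, 2] ∘ [2, 0, -2] ∘ w, so R[i,j,k] = a[i]·b[j]·w[k]. Pick indices with nonzero a[1]·b[0] = (2)·(2) = 4. Only the fibre through (1,0,·) is needed: R[1,0,:] = T[1,0,:] − Σₗ aₗ[1]bₗ[0]cₗ = [0, -4, 4] − (2)·(-2)·[2, -1, 0] − (2)·(-2)·[-1, 0, -1] = [4, -8, 0]. Then w[k] = R[1,0,k] / 4 for each k, giving w = [4, -8, 0] / 4 = [1, -2, 0].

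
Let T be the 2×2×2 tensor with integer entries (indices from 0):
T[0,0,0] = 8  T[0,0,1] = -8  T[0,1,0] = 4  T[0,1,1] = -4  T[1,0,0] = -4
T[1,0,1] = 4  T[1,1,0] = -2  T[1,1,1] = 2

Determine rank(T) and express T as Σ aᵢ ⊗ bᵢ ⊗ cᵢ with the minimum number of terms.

rank(T) = 1

Lower bound: T ≠ 0 (e.g. T[0,0,0] = 8), so rank(T) ≥ 1.
Upper bound: if T = a ⊗ b ⊗ c then every fibre of T is a multiple of the corresponding factor, so read the factors off the fibres through the nonzero entry T[0,0,0] = 8.
The mode-1 fibre T[:,0,0] = [8, -4] gives a = [2, -1] (primitive direction); the mode-2 fibre T[0,:,0] = [8, 4] gives b = [2, 1]; then c[k] = T[0,0,k] / (a[0]·b[0]) = [8, -8] / 4 = [2, -2].
Expanding [2, -1] ⊗ [2, 1] ⊗ [2, -2] reproduces all 8 entries of T, so T = [2, -1] ⊗ [2, 1] ⊗ [2, -2] and rank(T) ≤ 1.
These bounds meet, so rank(T) = 1.
Check entry T[1,0,0] = -4: (-1)·(2)·(2) = -4.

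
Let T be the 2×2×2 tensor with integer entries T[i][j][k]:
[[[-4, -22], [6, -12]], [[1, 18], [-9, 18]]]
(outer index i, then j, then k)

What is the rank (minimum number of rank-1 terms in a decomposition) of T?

2

Lower bound: in the mode-1 unfolding of T (rows indexed by i, columns by (j,k)) the 2×2 minor on rows i ∈ {0, 1}, columns (j,k) ∈ {(0,0), (0,1)} is det [[-4, -22], [1, 18]] = -50 ≠ 0, so that unfolding has rank ≥ 2 and hence rank(T) ≥ 2 (CP rank is at least every unfolding rank, though it can be larger).
Upper bound: with S_k = T[:,:,k], the two rank-1 terms a₁b₁ᵀ, a₂b₂ᵀ are the rank-1 members of the pencil x·S₀ + y·S₁.
det(x·S₀ + y·S₁) is 30·x² + 30·xy − 180·y² = 30·(x + 3·y)(x − 2·y), vanishing at (x:y) = (3:-1) and (2:1).
M₁ = 3·S₀ − S₁ = [[10, 30], [-15, -45]] = 5·[2, -3][1, 3]ᵀ and M₂ = 2·S₀ + S₁ = [[-30, 0], [20, 0]] = (-10)·[3, -2][1, 0]ᵀ, so take a₁ = [2, -3], b₁ = [1, 3], a₂ = [3, -2], b₂ = [1, 0].
Each slice is an integer combination of E₁ = a₁b₁ᵀ and E₂ = a₂b₂ᵀ: S₀ = E₁ − 2·E₂, S₁ = −2·E₁ − 6·E₂; reading off coefficients, c₁ = [1, -2] and c₂ = [-2, -6].
Hence T = [2, -3] ⊗ [1, 3] ⊗ [1, -2] + [3, -2] ⊗ [1, 0] ⊗ [-2, -6], so rank(T) ≤ 2.
These bounds meet, so rank(T) = 2.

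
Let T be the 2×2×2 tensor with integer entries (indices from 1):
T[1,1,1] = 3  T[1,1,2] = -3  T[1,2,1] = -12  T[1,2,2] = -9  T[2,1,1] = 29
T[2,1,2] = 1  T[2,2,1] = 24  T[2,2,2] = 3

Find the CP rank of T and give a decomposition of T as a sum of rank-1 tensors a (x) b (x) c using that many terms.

Lower bound: the mode-2 unfolding of T (rows indexed by j, columns by (i,k) = (1,1), (1,2), (2,1), (2,2)) is [[3, -3, 29, 1], [-12, -9, 24, 3]].
There the 2×2 minor on rows j ∈ {1, 2}, columns (i,k) ∈ {(1,1), (1,2)} is det [[3, -3], [-12, -9]] = -63 ≠ 0, so this unfolding has rank ≥ 2; CP rank is at least every unfolding rank, so rank(T) ≥ 2. (This is only a lower bound: in general the CP rank may exceed every unfolding rank, so we still need to exhibit 2 rank-1 terms summing to T.)
Upper bound — finding two terms. Write S_k = T[:,:,k] for the frontal slices: S₁ = [[3, -12], [29, 24]], S₂ = [[-3, -9], [1, 3]].
If T = a₁ (x) b₁ (x) c₁ + a₂ (x) b₂ (x) c₂ then each S_k = c₁[k]·a₁b₁ᵀ + c₂[k]·a₂b₂ᵀ. S₁ and S₂ are linearly independent, so a₁b₁ᵀ and a₂b₂ᵀ must span the same plane of matrices: they are the rank-1 matrices of the form x·S₁ + y·S₂.
det(x·S₁ + y·S₂) is 420·x² + 210·xy = 210·(2·x + y)(x), vanishing at (x:y) = (1:-2) and (0:1).
M₁ = S₁ − 2·S₂ = [[9, 6], [27, 18]] = 3·[1, 3][3, 2]ᵀ and M₂ = S₂ = [[-3, -9], [1, 3]] = −[3, -1][1, 3]ᵀ, so take a₁ = [1, 3], b₁ = [3, 2], a₂ = [3, -1], b₂ = [1, 3].
Each slice is an integer combination of E₁ = a₁b₁ᵀ and E₂ = a₂b₂ᵀ: S₁ = 3·E₁ − 2·E₂, S₂ = −E₂; reading off coefficients, c₁ = [3, 0] and c₂ = [-2, -1].
Hence T = [1, 3] (x) [3, 2] (x) [3, 0] + [3, -1] (x) [1, 3] (x) [-2, -1], so rank(T) ≤ 2.
These bounds meet, so rank(T) = 2.

rank(T) = 2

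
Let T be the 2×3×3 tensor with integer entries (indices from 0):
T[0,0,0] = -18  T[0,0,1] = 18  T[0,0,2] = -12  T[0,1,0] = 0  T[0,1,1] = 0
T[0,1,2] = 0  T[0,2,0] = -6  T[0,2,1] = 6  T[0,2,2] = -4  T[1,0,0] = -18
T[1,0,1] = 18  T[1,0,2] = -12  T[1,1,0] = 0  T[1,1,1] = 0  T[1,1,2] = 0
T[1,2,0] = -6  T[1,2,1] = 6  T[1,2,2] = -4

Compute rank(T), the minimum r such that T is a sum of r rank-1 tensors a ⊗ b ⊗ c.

1

Lower bound: T ≠ 0 (e.g. T[0,0,0] = -18), so rank(T) ≥ 1.
Upper bound: the mode-1 fibre T[:,0,0] = [-18, -18] gives a = [1, 1] (primitive direction); the mode-2 fibre T[0,:,0] = [-18, 0, -6] gives b = [3, 0, 1]; then c[k] = T[0,0,k] / (a[0]·b[0]) = [-18, 18, -12] / 3 = [-6, 6, -4].
Expanding [1, 1] ⊗ [3, 0, 1] ⊗ [-6, 6, -4] reproduces all 18 entries of T, so T = [1, 1] ⊗ [3, 0, 1] ⊗ [-6, 6, -4] and rank(T) ≤ 1.
These bounds meet, so rank(T) = 1.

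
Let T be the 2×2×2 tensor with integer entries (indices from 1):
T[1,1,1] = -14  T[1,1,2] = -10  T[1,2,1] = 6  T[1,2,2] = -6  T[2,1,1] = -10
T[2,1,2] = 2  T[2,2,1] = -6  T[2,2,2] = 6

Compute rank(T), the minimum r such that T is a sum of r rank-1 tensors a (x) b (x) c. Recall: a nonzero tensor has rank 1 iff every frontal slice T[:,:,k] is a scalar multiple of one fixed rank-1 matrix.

Lower bound: in the mode-1 unfolding of T (rows indexed by i, columns by (j,k)) the 2×2 minor on rows i ∈ {1, 2}, columns (j,k) ∈ {(1,1), (1,2)} is det [[-14, -10], [-10, 2]] = -128 ≠ 0, so that unfolding has rank ≥ 2 and hence rank(T) ≥ 2 (CP rank is at least every unfolding rank, though it can be larger).
Upper bound: with S_k = T[:,:,k], the two rank-1 terms a₁b₁ᵀ, a₂b₂ᵀ are the rank-1 members of the pencil x·S₁ + y·S₂.
det(x·S₁ + y·S₂) is 144·x² − 96·xy − 48·y² = 48·(x − y)(3·x + y), vanishing at (x:y) = (1:1) and (1:-3).
M₁ = S₁ + S₂ = [[-24, 0], [-8, 0]] = (-8)·[3, 1][1, 0]ᵀ and M₂ = S₁ − 3·S₂ = [[16, 24], [-16, -24]] = 8·[1, -1][2, 3]ᵀ, so take a₁ = [3, 1], b₁ = [1, 0], a₂ = [1, -1], b₂ = [2, 3].
Each slice is an integer combination of E₁ = a₁b₁ᵀ and E₂ = a₂b₂ᵀ: S₁ = −6·E₁ + 2·E₂, S₂ = −2·E₁ − 2·E₂; reading off coefficients, c₁ = [-6, -2] and c₂ = [2, -2].
Hence T = [3, 1] (x) [1, 0] (x) [-6, -2] + [1, -1] (x) [2, 3] (x) [2, -2], so rank(T) ≤ 2.
These bounds meet, so rank(T) = 2.

2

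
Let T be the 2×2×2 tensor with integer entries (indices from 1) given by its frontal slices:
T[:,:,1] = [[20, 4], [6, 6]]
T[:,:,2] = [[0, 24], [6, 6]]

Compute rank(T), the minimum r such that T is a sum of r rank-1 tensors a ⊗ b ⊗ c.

2

Lower bound: the mode-3 unfolding of T (rows indexed by k, columns by (i,j) = (1,1), (1,2), (2,1), (2,2)) is [[20, 4, 6, 6], [0, 24, 6, 6]].
There the 2×2 minor on rows k ∈ {1, 2}, columns (i,j) ∈ {(1,1), (1,2)} is det [[20, 4], [0, 24]] = 480 ≠ 0, so this unfolding has rank ≥ 2; CP rank is at least every unfolding rank, so rank(T) ≥ 2. (Unfolding ranks only ever bound the CP rank from below — rank(T) can be strictly larger than all of them — so the matching upper bound has to come from an explicit 2-term decomposition.)
Upper bound — finding two terms. Write S_k = T[:,:,k] for the frontal slices: S₁ = [[20, 4], [6, 6]], S₂ = [[0, 24], [6, 6]].
If T = a₁ ⊗ b₁ ⊗ c₁ + a₂ ⊗ b₂ ⊗ c₂ then each S_k = c₁[k]·a₁b₁ᵀ + c₂[k]·a₂b₂ᵀ. S₁ and S₂ are linearly independent, so a₁b₁ᵀ and a₂b₂ᵀ must span the same plane of matrices: they are the rank-1 matrices of the form x·S₁ + y·S₂.
det(x·S₁ + y·S₂) is 96·x² − 48·xy − 144·y² = 48·(2·x − 3·y)(x + y), vanishing at (x:y) = (3:2) and (1:-1).
M₁ = 3·S₁ + 2·S₂ = [[60, 60], [30, 30]] = 30·(2, 1)(1, 1)ᵀ and M₂ = S₁ − S₂ = [[20, -20], [0, 0]] = 20·(1, 0)(1, -1)ᵀ, so take a₁ = (2, 1), b₁ = (1, 1), a₂ = (1, 0), b₂ = (1, -1).
Each slice is an integer combination of E₁ = a₁b₁ᵀ and E₂ = a₂b₂ᵀ: S₁ = 6·E₁ + 8·E₂, S₂ = 6·E₁ − 12·E₂; reading off coefficients, c₁ = (6, 6) and c₂ = (8, -12).
Hence T = (2, 1) ⊗ (1, 1) ⊗ (6, 6) + (1, 0) ⊗ (1, -1) ⊗ (8, -12), so rank(T) ≤ 2.
These bounds meet, so rank(T) = 2.
Check entry T[2,2,2] = 6: (1)·(1)·(6) + (0)·(-1)·(-12) = 6.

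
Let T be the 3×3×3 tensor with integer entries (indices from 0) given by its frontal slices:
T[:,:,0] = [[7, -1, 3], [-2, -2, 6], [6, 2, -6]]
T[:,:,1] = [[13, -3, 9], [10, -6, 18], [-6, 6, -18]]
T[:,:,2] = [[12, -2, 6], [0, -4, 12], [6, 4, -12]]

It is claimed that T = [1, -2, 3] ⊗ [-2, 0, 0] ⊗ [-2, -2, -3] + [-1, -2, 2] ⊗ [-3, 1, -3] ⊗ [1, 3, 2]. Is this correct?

Reconstruct entrywise from the claimed factors. For example, T[0,1,1] = -3 and Σₗ aₗ[0]bₗ[1]cₗ[1] = (1)·(0)·(-2) + (-1)·(1)·(3) = -3; checking all 27 entries, every one matches. The claim holds.

Yes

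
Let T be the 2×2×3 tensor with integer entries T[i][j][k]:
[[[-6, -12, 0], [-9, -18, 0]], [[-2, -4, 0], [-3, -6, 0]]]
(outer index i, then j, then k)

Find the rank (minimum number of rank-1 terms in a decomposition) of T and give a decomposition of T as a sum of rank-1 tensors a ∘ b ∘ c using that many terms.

rank(T) = 1

Lower bound: T ≠ 0 (e.g. T[0,0,0] = -6), so rank(T) ≥ 1.
Upper bound: the mode-1 fibre T[:,0,0] = [-6, -2] gives a = [3, 1] (primitive direction); the mode-2 fibre T[0,:,0] = [-6, -9] gives b = [2, 3]; then c[k] = T[0,0,k] / (a[0]·b[0]) = [-6, -12, 0] / 6 = [-1, -2, 0].
Expanding [3, 1] ∘ [2, 3] ∘ [-1, -2, 0] reproduces all 12 entries of T, so T = [3, 1] ∘ [2, 3] ∘ [-1, -2, 0] and rank(T) ≤ 1.
These bounds meet, so rank(T) = 1.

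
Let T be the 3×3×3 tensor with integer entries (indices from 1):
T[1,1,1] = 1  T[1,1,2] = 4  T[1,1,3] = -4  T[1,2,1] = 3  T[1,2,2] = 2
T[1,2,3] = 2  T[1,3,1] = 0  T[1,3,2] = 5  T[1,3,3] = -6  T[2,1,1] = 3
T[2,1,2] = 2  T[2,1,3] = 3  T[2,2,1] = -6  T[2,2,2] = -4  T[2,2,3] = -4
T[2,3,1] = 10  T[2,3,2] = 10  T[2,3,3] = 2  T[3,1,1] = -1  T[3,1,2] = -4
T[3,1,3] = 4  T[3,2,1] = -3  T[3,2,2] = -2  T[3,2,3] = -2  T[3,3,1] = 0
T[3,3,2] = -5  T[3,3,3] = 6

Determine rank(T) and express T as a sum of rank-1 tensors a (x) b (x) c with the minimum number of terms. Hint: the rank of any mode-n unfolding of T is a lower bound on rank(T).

Lower bound: in the mode-3 unfolding of T (rows indexed by k, columns by (i,j)) the 3×3 minor on rows k ∈ {1, 2, 3}, columns (i,j) ∈ {(1,1), (1,2), (1,3)} is det [[1, 3, 0], [4, 2, 5], [-4, 2, -6]] = -10 ≠ 0, so that unfolding has rank ≥ 3 and hence rank(T) ≥ 3 (CP rank is at least every unfolding rank, though it can be larger).
Upper bound: T is a sum of 3 rank-1 terms, T = (1, -2, -1) (x) (1, -1, 1) (x) (-2, -1, -2) + (1, -2, -1) (x) (1, 1, -2) (x) (1, 1, 0) + (2, 1, -2) (x) (1, 0, 2) (x) (1, 2, -1) (written with every a and b primitive with positive leading entry and the scale carried by c; CP decompositions are not unique, and this one is verified by expanding entrywise), so rank(T) ≤ 3.
These bounds meet, so rank(T) = 3.

rank(T) = 3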